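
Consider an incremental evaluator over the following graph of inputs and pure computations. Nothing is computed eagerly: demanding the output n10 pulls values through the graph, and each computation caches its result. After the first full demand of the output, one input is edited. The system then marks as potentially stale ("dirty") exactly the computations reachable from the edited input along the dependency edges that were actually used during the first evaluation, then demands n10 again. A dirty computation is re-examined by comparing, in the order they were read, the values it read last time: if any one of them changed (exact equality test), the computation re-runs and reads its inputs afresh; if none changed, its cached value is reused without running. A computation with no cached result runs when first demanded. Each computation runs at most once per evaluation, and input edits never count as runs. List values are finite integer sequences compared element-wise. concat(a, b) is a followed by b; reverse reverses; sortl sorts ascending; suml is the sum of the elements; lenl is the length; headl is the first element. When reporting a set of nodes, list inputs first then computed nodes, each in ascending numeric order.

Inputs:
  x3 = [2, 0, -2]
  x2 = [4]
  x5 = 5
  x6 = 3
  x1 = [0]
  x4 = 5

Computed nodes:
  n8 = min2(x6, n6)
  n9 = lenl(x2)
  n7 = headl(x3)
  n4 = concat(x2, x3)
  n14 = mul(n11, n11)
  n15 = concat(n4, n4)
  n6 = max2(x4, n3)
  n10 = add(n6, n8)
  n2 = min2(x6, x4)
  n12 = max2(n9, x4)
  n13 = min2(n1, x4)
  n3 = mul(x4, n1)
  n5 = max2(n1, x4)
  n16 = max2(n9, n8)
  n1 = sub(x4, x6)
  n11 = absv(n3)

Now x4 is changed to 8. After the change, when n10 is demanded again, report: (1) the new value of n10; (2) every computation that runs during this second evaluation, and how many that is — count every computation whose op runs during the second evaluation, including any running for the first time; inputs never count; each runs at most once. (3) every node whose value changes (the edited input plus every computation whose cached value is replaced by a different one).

Initial pass — values computed on the first demand:
  n1 = sub(5, 3) = 2
  n3 = mul(5, 2) = 10
  n6 = max2(5, 10) = 10
  n8 = min2(3, 10) = 3
  n10 = add(10, 3) = 13

Second demand — change propagation:
  n1: re-runs because x4 5->8; new result 5.
  n3: re-runs because x4 5->8; n1 2->5; new result 40.
  n6: re-runs because x4 5->8; n3 10->40; new result 40.
  n8: re-runs because n6 10->40; new result 3 (unchanged).
  n10: re-runs because n6 10->40; new result 43.

n10 now evaluates to 43.
Run set: n1, n3, n6, n8, n10 (5 run).
Changed values: x4, n1, n3, n6, n10.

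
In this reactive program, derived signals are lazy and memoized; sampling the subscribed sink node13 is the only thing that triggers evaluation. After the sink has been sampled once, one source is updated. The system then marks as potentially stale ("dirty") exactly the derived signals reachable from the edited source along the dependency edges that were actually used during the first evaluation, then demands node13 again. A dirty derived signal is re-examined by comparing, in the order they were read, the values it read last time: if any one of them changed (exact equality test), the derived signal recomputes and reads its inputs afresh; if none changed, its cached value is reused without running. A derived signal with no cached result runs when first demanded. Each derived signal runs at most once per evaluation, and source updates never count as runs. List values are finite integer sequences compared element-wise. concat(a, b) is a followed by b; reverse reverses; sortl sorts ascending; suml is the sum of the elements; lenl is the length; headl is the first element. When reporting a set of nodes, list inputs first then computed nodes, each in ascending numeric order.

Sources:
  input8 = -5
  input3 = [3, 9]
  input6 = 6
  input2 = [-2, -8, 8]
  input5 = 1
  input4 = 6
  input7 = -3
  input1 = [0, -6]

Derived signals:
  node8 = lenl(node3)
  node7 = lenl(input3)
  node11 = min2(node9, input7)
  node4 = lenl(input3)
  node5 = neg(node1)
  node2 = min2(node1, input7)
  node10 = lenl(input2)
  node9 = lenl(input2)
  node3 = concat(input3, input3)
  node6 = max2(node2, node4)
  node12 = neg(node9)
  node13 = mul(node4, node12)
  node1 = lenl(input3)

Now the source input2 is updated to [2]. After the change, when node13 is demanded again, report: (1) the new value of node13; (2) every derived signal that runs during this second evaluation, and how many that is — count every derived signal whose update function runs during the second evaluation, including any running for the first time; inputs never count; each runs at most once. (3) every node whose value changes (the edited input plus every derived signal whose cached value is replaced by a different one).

First demand of the output computes:
  node4 = lenl([3, 9]) = 2
  node9 = lenl([-2, -8, 8]) = 3
  node12 = neg(3) = -3
  node13 = mul(2, -3) = -6

After the edit, cleaning proceeds:
  node9: a read changed (input2 [-2, -8, 8]->[2]) — executes, giving 1.
  node12: a read changed (node9 3->1) — executes, giving -1.
  node13: a read changed (node12 -3->-1) — executes, giving -2.

Demanding node13 again yields -2.
3 derived signals run: node9, node12, node13.
The nodes whose values change: input2, node9, node12, node13.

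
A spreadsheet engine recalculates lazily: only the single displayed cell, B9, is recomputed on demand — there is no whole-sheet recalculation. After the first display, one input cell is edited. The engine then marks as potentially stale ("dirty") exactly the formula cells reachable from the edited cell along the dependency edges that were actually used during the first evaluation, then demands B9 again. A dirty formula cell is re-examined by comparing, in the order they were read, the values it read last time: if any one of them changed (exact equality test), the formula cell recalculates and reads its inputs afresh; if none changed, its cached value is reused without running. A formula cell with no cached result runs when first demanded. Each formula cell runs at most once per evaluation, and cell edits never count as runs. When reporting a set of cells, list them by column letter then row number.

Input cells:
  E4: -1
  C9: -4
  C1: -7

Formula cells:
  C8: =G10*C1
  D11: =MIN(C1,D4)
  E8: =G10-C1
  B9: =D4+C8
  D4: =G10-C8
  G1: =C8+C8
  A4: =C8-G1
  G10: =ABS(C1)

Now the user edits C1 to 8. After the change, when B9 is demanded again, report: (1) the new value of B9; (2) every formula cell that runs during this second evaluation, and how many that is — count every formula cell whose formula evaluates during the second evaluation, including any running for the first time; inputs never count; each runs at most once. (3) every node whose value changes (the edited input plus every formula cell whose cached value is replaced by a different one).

New value of B9: 8.
Formula cells that run: B9, C8, D4, G10 — 4 in total.
Values that change: B9, C1, C8, D4, G10.

First evaluation (everything demanded from the output):
  G10 = ABS(-7) = 7
  C8 = 7 * -7 = -49
  D4 = 7 - -49 = 56
  B9 = 56 + -49 = 7

Propagation after the edit:
  G10: runs — C1 -7->8; result 8.
  C8: runs — G10 7->8; C1 -7->8; result 64.
  D4: runs — G10 7->8; C8 -49->64; result -56.
  B9: runs — D4 56->-56; C8 -49->64; result 8.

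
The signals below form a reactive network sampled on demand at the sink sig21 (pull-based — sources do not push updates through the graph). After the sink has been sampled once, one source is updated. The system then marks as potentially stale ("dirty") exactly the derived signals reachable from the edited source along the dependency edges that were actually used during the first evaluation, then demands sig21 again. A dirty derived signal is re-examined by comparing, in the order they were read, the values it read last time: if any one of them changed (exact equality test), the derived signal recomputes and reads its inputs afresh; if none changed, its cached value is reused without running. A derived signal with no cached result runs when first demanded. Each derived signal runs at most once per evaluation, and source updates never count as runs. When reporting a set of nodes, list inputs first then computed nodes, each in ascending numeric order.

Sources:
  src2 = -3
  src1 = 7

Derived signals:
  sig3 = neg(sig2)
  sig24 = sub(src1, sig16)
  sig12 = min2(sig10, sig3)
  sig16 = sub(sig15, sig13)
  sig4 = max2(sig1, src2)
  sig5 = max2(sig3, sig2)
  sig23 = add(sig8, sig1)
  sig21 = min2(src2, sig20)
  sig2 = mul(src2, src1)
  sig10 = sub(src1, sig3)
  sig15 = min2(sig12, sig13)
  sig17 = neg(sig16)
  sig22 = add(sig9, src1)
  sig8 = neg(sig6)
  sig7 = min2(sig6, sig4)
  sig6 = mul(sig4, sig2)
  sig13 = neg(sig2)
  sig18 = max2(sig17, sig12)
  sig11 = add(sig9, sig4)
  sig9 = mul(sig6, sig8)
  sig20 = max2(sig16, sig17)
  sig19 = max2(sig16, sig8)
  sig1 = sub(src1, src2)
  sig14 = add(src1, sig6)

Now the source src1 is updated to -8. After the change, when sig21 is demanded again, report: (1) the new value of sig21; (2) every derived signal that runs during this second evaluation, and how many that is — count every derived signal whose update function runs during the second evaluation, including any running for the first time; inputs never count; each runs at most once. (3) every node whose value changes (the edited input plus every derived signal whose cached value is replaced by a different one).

Initial pass — values computed on the first demand:
  sig2 = mul(-3, 7) = -21
  sig3 = neg(-21) = 21
  sig10 = sub(7, 21) = -14
  sig12 = min2(-14, 21) = -14
  sig13 = neg(-21) = 21
  sig15 = min2(-14, 21) = -14
  sig16 = sub(-14, 21) = -35
  sig17 = neg(-35) = 35
  sig20 = max2(-35, 35) = 35
  sig21 = min2(-3, 35) = -3

Second demand — change propagation:
  sig2: re-runs because src1 7->-8; new result 24.
  sig3: re-runs because sig2 -21->24; new result -24.
  sig10: re-runs because src1 7->-8; sig3 21->-24; new result 16.
  sig12: re-runs because sig10 -14->16; sig3 21->-24; new result -24.
  sig13: re-runs because sig2 -21->24; new result -24.
  sig15: re-runs because sig12 -14->-24; sig13 21->-24; new result -24.
  sig16: re-runs because sig15 -14->-24; sig13 21->-24; new result 0.
  sig17: re-runs because sig16 -35->0; new result 0.
  sig20: re-runs because sig16 -35->0; sig17 35->0; new result 0.
  sig21: re-runs because sig20 35->0; new result -3 (unchanged).

sig21 now evaluates to -3.
Run set: sig2, sig3, sig10, sig12, sig13, sig15, sig16, sig17, sig20, sig21 (10 run).
Changed values: src1, sig2, sig3, sig10, sig12, sig13, sig15, sig16, sig17, sig20.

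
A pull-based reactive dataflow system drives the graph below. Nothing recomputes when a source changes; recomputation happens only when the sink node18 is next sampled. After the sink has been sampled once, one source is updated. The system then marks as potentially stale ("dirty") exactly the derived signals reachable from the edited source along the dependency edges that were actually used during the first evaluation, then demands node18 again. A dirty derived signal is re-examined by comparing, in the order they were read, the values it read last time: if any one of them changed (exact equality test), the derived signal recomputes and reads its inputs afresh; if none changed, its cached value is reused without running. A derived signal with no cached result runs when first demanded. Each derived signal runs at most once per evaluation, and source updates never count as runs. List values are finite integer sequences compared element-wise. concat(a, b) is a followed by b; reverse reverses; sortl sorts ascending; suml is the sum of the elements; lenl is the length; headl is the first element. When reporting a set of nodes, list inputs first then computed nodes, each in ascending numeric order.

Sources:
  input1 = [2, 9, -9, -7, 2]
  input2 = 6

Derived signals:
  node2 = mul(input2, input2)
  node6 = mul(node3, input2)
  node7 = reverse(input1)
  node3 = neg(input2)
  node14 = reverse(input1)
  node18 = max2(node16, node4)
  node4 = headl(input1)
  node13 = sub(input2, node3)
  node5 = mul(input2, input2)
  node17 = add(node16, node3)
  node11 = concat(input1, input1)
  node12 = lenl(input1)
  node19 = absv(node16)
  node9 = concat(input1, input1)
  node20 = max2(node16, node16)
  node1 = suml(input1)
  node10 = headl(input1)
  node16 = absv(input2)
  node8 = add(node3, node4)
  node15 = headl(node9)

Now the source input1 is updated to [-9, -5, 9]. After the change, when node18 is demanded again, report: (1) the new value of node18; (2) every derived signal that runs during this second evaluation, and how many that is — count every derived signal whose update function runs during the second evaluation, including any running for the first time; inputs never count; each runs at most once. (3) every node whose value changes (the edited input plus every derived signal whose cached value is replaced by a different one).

First evaluation (everything demanded from the output):
  node4 = headl([2, 9, -9, -7, 2]) = 2
  node16 = absv(6) = 6
  node18 = max2(6, 2) = 6

Propagation after the edit:
  node4: runs — input1 [2, 9, -9, -7, 2]->[-9, -5, 9]; result -9.
  node18: runs — node4 2->-9; result 6 (same value as before).

New value of node18: 6.
Derived signals that run: node4, node18 — 2 in total.
Values that change: input1, node4.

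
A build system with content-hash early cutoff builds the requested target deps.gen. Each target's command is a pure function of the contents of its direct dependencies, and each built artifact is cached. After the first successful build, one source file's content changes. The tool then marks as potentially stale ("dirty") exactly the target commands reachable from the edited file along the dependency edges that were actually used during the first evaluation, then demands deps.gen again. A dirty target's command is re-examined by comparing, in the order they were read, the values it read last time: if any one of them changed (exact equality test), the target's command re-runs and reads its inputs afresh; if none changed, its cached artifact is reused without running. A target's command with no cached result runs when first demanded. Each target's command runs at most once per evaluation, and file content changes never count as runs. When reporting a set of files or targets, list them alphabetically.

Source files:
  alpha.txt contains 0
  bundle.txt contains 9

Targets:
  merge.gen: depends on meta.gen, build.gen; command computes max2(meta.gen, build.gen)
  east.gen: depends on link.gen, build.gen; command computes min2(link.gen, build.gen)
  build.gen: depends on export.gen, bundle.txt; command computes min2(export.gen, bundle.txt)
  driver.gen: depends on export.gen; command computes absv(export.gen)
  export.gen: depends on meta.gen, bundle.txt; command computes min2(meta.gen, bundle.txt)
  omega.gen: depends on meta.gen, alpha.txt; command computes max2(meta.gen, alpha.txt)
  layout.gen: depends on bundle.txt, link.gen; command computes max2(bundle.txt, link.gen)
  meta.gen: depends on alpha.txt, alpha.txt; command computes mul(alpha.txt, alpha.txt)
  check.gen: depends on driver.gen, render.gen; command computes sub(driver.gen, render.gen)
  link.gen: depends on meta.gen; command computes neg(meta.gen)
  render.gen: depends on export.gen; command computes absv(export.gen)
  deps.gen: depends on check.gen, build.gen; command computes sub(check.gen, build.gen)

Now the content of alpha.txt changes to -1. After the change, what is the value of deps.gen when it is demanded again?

First evaluation (everything demanded from the output):
  meta.gen = mul(0, 0) = 0
  export.gen = min2(0, 9) = 0
  build.gen = min2(0, 9) = 0
  driver.gen = absv(0) = 0
  render.gen = absv(0) = 0
  check.gen = sub(0, 0) = 0
  deps.gen = sub(0, 0) = 0

Propagation after the edit:
  meta.gen: runs — alpha.txt 0->-1; alpha.txt 0->-1; result 1.
  export.gen: runs — meta.gen 0->1; result 1.
  build.gen: runs — export.gen 0->1; result 1.
  driver.gen: runs — export.gen 0->1; result 1.
  render.gen: runs — export.gen 0->1; result 1.
  check.gen: runs — driver.gen 0->1; render.gen 0->1; result 0 (same value as before).
  deps.gen: runs — build.gen 0->1; result -1.

New value of deps.gen: -1.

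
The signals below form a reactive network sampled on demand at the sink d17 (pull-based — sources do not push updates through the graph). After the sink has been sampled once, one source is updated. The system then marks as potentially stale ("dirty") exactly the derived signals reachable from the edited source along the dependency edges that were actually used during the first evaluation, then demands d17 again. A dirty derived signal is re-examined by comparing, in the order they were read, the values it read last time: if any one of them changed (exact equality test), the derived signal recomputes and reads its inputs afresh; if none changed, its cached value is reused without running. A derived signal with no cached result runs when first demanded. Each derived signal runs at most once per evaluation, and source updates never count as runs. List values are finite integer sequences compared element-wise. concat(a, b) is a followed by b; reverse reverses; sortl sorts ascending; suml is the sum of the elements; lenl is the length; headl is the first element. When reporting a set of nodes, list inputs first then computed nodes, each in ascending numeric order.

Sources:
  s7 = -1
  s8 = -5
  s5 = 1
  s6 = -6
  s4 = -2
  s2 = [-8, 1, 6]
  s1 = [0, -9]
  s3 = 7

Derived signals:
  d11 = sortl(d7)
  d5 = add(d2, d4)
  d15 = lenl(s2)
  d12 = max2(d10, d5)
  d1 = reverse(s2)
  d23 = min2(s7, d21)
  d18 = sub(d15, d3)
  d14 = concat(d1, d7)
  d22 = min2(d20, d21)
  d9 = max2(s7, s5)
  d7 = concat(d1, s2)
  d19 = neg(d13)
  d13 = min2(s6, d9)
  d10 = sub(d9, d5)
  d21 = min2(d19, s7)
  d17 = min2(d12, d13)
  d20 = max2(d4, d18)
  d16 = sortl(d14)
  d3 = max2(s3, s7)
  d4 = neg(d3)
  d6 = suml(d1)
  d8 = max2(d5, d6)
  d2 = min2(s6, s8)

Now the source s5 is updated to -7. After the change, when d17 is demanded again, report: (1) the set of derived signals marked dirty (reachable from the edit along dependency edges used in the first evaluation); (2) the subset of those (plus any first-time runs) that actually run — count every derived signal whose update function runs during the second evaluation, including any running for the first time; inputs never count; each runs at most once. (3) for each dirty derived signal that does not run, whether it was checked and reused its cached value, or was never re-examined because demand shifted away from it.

Dirty set: d9, d10, d12, d13, d17.
Run set: d9, d10, d12, d13, d17 (5 run).
All dirty derived signals ended up running.

Initial pass — values computed on the first demand:
  d2 = min2(-6, -5) = -6
  d3 = max2(7, -1) = 7
  d4 = neg(7) = -7
  d5 = add(-6, -7) = -13
  d9 = max2(-1, 1) = 1
  d10 = sub(1, -13) = 14
  d12 = max2(14, -13) = 14
  d13 = min2(-6, 1) = -6
  d17 = min2(14, -6) = -6

Second demand — change propagation:
  d9: re-runs because s5 1->-7; new result -1.
  d10: re-runs because d9 1->-1; new result 12.
  d12: re-runs because d10 14->12; new result 12.
  d13: re-runs because d9 1->-1; new result -6 (unchanged).
  d17: re-runs because d12 14->12; new result -6 (unchanged).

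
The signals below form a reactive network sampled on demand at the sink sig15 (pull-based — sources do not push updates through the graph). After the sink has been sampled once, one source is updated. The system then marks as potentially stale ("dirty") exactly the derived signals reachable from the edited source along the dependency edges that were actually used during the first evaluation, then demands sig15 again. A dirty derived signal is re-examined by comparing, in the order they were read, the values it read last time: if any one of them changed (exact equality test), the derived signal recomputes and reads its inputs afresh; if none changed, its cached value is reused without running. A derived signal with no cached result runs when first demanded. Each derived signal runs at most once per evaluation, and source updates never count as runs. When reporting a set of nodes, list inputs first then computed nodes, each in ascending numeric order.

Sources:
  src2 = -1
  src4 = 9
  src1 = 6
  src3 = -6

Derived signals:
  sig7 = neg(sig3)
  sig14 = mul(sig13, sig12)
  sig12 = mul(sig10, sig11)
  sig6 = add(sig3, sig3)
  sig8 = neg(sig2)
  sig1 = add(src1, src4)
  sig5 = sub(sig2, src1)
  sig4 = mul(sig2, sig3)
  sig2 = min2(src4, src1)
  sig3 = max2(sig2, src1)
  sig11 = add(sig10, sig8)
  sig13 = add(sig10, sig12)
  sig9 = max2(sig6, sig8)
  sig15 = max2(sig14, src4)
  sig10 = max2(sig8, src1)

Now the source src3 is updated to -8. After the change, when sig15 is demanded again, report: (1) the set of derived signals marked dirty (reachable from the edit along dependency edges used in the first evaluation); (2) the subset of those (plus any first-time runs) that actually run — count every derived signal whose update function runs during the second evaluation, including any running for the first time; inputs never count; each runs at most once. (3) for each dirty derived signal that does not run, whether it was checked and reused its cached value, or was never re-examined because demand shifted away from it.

Dirty set: none.
Run set: none (0 run).
All dirty derived signals ended up running.
The important point: nothing the output needs ever reads src3, so the edit is invisible to it.

Initial pass — values computed on the first demand:
  sig2 = min2(9, 6) = 6
  sig8 = neg(6) = -6
  sig10 = max2(-6, 6) = 6
  sig11 = add(6, -6) = 0
  sig12 = mul(6, 0) = 0
  sig13 = add(6, 0) = 6
  sig14 = mul(6, 0) = 0
  sig15 = max2(0, 9) = 9

Second demand — change propagation:
  no demanded computation ever read src3, so the edit dirties nothing and nothing runs.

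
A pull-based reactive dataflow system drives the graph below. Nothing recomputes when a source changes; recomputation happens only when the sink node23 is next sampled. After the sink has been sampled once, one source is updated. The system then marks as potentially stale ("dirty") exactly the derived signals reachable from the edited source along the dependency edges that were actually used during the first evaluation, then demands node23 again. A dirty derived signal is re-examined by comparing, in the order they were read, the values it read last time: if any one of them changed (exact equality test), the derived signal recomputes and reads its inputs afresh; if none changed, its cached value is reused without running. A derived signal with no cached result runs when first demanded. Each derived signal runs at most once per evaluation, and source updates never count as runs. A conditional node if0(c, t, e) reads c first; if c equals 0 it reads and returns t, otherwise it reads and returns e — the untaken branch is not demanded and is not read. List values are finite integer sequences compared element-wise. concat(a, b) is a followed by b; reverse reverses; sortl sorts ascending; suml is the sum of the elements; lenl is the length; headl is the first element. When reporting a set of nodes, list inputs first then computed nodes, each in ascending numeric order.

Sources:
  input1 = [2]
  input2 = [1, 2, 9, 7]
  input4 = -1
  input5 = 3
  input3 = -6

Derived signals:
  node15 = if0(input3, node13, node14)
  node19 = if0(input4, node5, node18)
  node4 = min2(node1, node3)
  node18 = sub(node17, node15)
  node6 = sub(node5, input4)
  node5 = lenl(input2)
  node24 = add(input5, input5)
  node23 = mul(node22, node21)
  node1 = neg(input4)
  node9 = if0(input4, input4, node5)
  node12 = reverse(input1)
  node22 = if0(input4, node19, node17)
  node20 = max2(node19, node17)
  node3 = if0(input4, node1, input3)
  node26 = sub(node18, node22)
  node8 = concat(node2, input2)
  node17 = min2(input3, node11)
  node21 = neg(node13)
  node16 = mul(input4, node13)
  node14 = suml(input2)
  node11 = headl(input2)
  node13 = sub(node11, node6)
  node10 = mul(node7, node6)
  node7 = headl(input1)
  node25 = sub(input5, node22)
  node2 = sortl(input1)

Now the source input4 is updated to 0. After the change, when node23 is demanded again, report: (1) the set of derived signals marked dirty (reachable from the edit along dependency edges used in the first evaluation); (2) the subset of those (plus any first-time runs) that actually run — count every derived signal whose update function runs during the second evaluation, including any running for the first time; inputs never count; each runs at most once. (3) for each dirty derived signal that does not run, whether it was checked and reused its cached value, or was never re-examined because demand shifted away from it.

Marked dirty: node6, node13, node21, node22, node23.
Derived signals that run: node6, node13, node19, node21, node22, node23 — 6 in total.
Every dirty derived signal ran.
Key observation: a condition flipped, so demand reaches new nodes — node19 runs for the first time.

First evaluation (everything demanded from the output):
  node5 = lenl([1, 2, 9, 7]) = 4
  node6 = sub(4, -1) = 5
  node11 = headl([1, 2, 9, 7]) = 1
  node13 = sub(1, 5) = -4
  node17 = min2(-6, 1) = -6
  node21 = neg(-4) = 4
  node22 = if0(input4=-1 -> else branch node17) = -6
  node23 = mul(-6, 4) = -24

Propagation after the edit:
  node6: runs — input4 -1->0; result 4.
  node13: runs — node6 5->4; result -3.
  node19: demanded for the first time — runs, produces 4.
  node21: runs — node13 -4->-3; result 3.
  node22: runs — input4 -1->0; result 4.
  node23: runs — node22 -6->4; node21 4->3; result 12.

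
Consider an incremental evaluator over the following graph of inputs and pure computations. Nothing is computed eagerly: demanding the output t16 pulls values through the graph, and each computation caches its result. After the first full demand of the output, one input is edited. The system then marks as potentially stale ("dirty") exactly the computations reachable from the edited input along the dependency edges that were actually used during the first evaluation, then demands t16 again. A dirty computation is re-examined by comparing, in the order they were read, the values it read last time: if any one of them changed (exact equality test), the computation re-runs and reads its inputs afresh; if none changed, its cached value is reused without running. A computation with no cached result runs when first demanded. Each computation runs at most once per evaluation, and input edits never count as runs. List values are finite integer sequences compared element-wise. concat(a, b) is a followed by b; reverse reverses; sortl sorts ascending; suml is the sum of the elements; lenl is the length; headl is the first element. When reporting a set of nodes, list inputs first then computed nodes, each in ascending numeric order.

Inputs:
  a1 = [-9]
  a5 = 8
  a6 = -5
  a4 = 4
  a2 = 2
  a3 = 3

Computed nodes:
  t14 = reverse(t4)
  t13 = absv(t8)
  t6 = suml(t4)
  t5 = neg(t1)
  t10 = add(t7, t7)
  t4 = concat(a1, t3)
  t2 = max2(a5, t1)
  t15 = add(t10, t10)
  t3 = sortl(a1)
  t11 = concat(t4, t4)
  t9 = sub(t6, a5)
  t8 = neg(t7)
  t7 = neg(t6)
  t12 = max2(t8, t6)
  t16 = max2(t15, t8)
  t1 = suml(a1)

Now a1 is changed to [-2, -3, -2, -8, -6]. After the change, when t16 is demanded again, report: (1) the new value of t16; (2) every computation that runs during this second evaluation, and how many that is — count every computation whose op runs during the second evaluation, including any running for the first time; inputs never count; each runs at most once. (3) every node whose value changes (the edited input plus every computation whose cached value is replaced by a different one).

t16 now evaluates to 168.
Run set: t3, t4, t6, t7, t8, t10, t15, t16 (8 run).
Changed values: a1, t3, t4, t6, t7, t8, t10, t15, t16.

Initial pass — values computed on the first demand:
  t3 = sortl([-9]) = [-9]
  t4 = concat([-9], [-9]) = [-9, -9]
  t6 = suml([-9, -9]) = -18
  t7 = neg(-18) = 18
  t8 = neg(18) = -18
  t10 = add(18, 18) = 36
  t15 = add(36, 36) = 72
  t16 = max2(72, -18) = 72

Second demand — change propagation:
  t3: re-runs because a1 [-9]->[-2, -3, -2, -8, -6]; new result [-8, -6, -3, -2, -2].
  t4: re-runs because a1 [-9]->[-2, -3, -2, -8, -6]; t3 [-9]->[-8, -6, -3, -2, -2]; new result [-2, -3, -2, -8, -6, -8, -6, -3, -2, -2].
  t6: re-runs because t4 [-9, -9]->[-2, -3, -2, -8, -6, -8, -6, -3, -2, -2]; new result -42.
  t7: re-runs because t6 -18->-42; new result 42.
  t8: re-runs because t7 18->42; new result -42.
  t10: re-runs because t7 18->42; t7 18->42; new result 84.
  t15: re-runs because t10 36->84; t10 36->84; new result 168.
  t16: re-runs because t15 72->168; t8 -18->-42; new result 168.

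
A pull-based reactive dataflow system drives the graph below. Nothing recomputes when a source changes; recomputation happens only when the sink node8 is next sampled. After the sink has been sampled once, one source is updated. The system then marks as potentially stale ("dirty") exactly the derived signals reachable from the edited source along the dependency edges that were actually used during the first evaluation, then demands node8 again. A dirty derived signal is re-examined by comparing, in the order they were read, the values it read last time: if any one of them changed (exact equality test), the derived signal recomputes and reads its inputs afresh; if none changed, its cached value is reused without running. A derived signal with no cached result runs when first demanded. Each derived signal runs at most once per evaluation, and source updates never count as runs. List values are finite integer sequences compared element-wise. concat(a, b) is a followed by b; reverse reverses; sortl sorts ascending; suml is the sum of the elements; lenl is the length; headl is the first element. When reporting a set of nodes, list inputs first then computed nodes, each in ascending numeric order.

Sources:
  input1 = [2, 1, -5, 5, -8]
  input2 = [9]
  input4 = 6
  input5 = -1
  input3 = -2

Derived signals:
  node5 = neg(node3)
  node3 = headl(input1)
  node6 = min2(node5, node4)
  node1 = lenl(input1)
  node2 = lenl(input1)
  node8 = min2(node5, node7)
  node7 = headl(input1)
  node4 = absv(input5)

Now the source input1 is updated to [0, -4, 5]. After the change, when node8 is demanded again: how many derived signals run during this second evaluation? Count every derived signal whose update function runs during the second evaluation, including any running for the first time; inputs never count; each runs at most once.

Derived signals that run: node3, node5, node7, node8 — 4 in total.

First evaluation (everything demanded from the output):
  node3 = headl([2, 1, -5, 5, -8]) = 2
  node5 = neg(2) = -2
  node7 = headl([2, 1, -5, 5, -8]) = 2
  node8 = min2(-2, 2) = -2

Propagation after the edit:
  node3: runs — input1 [2, 1, -5, 5, -8]->[0, -4, 5]; result 0.
  node5: runs — node3 2->0; result 0.
  node7: runs — input1 [2, 1, -5, 5, -8]->[0, -4, 5]; result 0.
  node8: runs — node5 -2->0; node7 2->0; result 0.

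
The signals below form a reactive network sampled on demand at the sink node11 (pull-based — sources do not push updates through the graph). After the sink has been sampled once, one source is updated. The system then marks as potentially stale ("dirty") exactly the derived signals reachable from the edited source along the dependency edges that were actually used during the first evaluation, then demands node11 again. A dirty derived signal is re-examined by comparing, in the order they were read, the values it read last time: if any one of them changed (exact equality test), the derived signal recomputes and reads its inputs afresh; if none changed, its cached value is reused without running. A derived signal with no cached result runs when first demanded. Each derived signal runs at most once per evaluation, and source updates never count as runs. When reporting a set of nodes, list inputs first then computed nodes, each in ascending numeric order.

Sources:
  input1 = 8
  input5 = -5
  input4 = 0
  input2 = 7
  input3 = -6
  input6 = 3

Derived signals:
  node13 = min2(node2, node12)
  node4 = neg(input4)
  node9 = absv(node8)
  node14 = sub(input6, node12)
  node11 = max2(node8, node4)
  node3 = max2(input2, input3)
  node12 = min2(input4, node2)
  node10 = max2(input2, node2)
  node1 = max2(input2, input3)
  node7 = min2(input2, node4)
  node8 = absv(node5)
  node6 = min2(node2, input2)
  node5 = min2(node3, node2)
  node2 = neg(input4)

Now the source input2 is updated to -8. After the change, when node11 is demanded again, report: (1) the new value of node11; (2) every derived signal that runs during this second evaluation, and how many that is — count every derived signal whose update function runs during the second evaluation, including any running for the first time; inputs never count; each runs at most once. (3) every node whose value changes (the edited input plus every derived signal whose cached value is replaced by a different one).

Initial pass — values computed on the first demand:
  node2 = neg(0) = 0
  node3 = max2(7, -6) = 7
  node4 = neg(0) = 0
  node5 = min2(7, 0) = 0
  node8 = absv(0) = 0
  node11 = max2(0, 0) = 0

Second demand — change propagation:
  node3: re-runs because input2 7->-8; new result -6.
  node5: re-runs because node3 7->-6; new result -6.
  node8: re-runs because node5 0->-6; new result 6.
  node11: re-runs because node8 0->6; new result 6.

node11 now evaluates to 6.
Run set: node3, node5, node8, node11 (4 run).
Changed values: input2, node3, node5, node8, node11.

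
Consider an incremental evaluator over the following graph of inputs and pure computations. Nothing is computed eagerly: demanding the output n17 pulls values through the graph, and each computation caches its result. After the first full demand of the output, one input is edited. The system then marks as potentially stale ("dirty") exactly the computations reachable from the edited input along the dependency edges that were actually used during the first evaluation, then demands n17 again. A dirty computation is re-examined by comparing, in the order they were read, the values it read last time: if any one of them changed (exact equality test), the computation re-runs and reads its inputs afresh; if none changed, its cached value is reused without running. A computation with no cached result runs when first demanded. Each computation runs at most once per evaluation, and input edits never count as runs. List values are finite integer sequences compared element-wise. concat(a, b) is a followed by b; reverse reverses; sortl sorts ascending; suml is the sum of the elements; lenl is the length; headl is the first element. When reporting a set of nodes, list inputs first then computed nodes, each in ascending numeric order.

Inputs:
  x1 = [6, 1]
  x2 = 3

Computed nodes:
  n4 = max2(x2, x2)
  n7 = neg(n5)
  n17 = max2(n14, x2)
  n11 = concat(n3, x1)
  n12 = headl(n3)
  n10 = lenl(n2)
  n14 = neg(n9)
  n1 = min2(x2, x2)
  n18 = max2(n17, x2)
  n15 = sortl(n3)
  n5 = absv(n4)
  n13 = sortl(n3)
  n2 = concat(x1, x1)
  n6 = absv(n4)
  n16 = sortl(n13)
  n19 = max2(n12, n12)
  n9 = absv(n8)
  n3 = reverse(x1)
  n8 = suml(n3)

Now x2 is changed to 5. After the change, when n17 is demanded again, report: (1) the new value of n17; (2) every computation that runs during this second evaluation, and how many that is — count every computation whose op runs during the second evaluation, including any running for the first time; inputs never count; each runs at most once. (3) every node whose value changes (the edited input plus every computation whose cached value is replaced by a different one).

Initial pass — values computed on the first demand:
  n3 = reverse([6, 1]) = [1, 6]
  n8 = suml([1, 6]) = 7
  n9 = absv(7) = 7
  n14 = neg(7) = -7
  n17 = max2(-7, 3) = 3

Second demand — change propagation:
  n17: re-runs because x2 3->5; new result 5.

n17 now evaluates to 5.
Run set: n17 (1 run).
Changed values: x2, n17.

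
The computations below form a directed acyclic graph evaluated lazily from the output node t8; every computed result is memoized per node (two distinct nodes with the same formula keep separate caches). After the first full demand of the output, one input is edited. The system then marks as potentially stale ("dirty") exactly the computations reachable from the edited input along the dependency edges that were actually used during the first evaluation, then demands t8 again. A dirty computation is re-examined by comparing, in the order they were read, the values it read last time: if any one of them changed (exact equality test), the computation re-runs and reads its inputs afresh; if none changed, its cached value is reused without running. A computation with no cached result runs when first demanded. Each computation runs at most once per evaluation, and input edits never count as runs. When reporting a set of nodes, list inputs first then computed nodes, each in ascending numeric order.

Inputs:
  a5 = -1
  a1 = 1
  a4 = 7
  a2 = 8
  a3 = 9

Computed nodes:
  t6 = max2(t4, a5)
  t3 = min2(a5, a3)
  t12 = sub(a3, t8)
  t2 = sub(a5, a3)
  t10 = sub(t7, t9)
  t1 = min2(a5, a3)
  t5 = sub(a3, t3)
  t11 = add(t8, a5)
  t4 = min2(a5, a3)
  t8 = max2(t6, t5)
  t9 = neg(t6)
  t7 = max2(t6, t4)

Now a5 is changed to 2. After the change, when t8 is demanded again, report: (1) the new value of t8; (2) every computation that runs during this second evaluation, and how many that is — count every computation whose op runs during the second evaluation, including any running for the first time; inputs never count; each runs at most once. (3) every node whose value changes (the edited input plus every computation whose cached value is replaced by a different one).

First demand of the output computes:
  t3 = min2(-1, 9) = -1
  t4 = min2(-1, 9) = -1
  t5 = sub(9, -1) = 10
  t6 = max2(-1, -1) = -1
  t8 = max2(-1, 10) = 10

After the edit, cleaning proceeds:
  t3: a read changed (a5 -1->2) — executes, giving 2.
  t4: a read changed (a5 -1->2) — executes, giving 2.
  t5: a read changed (t3 -1->2) — executes, giving 7.
  t6: a read changed (t4 -1->2; a5 -1->2) — executes, giving 2.
  t8: a read changed (t6 -1->2; t5 10->7) — executes, giving 7.

Demanding t8 again yields 7.
5 computations run: t3, t4, t5, t6, t8.
The nodes whose values change: a5, t3, t4, t5, t6, t8.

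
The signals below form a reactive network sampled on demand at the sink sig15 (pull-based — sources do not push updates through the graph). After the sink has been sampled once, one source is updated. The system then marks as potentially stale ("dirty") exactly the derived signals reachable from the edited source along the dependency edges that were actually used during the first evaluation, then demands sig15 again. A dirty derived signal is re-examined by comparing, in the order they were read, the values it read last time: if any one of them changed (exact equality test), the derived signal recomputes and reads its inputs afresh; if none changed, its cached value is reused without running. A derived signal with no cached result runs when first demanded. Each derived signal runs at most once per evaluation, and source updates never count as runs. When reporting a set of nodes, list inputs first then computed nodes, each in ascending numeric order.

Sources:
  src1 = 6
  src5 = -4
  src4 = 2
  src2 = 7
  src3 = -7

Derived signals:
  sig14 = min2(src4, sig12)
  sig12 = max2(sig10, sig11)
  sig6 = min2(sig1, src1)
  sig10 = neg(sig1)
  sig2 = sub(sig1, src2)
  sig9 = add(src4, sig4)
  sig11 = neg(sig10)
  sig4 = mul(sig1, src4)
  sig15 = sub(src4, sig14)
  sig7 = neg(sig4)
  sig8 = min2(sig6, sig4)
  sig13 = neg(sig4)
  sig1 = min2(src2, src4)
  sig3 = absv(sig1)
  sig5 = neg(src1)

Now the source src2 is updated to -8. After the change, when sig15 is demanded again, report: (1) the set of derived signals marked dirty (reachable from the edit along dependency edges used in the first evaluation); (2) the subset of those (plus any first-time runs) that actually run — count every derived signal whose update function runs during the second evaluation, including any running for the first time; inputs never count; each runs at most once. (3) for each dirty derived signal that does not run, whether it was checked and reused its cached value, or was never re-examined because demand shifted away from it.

Dirty set: sig1, sig10, sig11, sig12, sig14, sig15.
Run set: sig1, sig10, sig11, sig12, sig14 (5 run).
Re-examined without running (cache reused): sig15.
The important point: sig14 recomputes to an identical value, and the output ends up unchanged.

Initial pass — values computed on the first demand:
  sig1 = min2(7, 2) = 2
  sig10 = neg(2) = -2
  sig11 = neg(-2) = 2
  sig12 = max2(-2, 2) = 2
  sig14 = min2(2, 2) = 2
  sig15 = sub(2, 2) = 0

Second demand — change propagation:
  sig1: re-runs because src2 7->-8; new result -8.
  sig10: re-runs because sig1 2->-8; new result 8.
  sig11: re-runs because sig10 -2->8; new result -8.
  sig12: re-runs because sig10 -2->8; sig11 2->-8; new result 8.
  sig14: re-runs because sig12 2->8; new result 2 (unchanged).
  sig15: re-examined; everything it read last time is the same (src4 unchanged, sig14 unchanged) — cache 0 kept, no run.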